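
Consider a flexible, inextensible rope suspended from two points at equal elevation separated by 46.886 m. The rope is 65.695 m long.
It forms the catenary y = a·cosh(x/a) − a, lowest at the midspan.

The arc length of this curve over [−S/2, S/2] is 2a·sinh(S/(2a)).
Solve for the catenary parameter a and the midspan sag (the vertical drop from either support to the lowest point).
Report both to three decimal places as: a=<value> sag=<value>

seed: a₀ = √(S³/(24(L−S))) = √(46.886³/(24·18.809)) = 15.110412
iter 1: u=1.551447  f(a)=+2.398e+00  f'(a)=-3.143e+00  a ← 15.110412 − (+2.398e+00/-3.143e+00) = 15.873404
iter 2: u=1.476873  f(a)=+1.936e-01  f'(a)=-2.654e+00  a ← 15.873404 − (+1.936e-01/-2.654e+00) = 15.946346
iter 3: u=1.470117  f(a)=+1.507e-03  f'(a)=-2.613e+00  a ← 15.946346 − (+1.507e-03/-2.613e+00) = 15.946923
iter 4: u=1.470064  f(a)=+9.283e-08  f'(a)=-2.612e+00  a ← 15.946923 − (+9.283e-08/-2.612e+00) = 15.946923
iter 5: u=1.470064  f(a)=+0.000e+00  f'(a)=-2.612e+00  a ← 15.946923 − (+0.000e+00/-2.612e+00) = 15.946923
converged: |Δa| < 1e-12 after 5 iterations
sag = a·(cosh(S/(2a)) − 1) = 15.946923·(cosh(1.470064) − 1) = 20.566946
T_max/T_min = cosh(S/(2a)) = 2.289713

a=15.947 sag=20.567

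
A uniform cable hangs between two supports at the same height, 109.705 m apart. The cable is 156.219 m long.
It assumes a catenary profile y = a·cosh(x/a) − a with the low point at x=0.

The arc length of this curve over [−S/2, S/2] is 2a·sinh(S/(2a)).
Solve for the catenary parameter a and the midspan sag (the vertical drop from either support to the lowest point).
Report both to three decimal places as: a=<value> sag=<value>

seed: a₀ = √(S³/(24(L−S))) = √(109.705³/(24·46.514)) = 34.390791
iter 1: u=1.594976  f(a)=+6.288e+00  f'(a)=-3.459e+00  a ← 34.390791 − (+6.288e+00/-3.459e+00) = 36.208740
iter 2: u=1.514897  f(a)=+5.330e-01  f'(a)=-2.895e+00  a ← 36.208740 − (+5.330e-01/-2.895e+00) = 36.392841
iter 3: u=1.507233  f(a)=+4.613e-03  f'(a)=-2.845e+00  a ← 36.392841 − (+4.613e-03/-2.845e+00) = 36.394462
iter 4: u=1.507166  f(a)=+3.522e-07  f'(a)=-2.845e+00  a ← 36.394462 − (+3.522e-07/-2.845e+00) = 36.394462
iter 5: u=1.507166  f(a)=+0.000e+00  f'(a)=-2.845e+00  a ← 36.394462 − (+0.000e+00/-2.845e+00) = 36.394462
converged: |Δa| < 1e-12 after 5 iterations
sag = a·(cosh(S/(2a)) − 1) = 36.394462·(cosh(1.507166) − 1) = 49.777754
T_max/T_min = cosh(S/(2a)) = 2.367729

a=36.394 sag=49.778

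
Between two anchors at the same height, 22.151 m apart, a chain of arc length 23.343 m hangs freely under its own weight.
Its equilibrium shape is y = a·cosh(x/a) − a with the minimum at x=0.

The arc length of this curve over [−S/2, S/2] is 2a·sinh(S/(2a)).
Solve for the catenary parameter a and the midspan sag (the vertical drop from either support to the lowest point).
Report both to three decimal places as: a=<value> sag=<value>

a=19.647 sag=3.205

seed: a₀ = √(S³/(24(L−S))) = √(22.151³/(24·1.192)) = 19.491545
iter 1: u=0.568221  f(a)=+1.939e-02  f'(a)=-1.263e-01  a ← 19.491545 − (+1.939e-02/-1.263e-01) = 19.645078
iter 2: u=0.563780  f(a)=+2.315e-04  f'(a)=-1.233e-01  a ← 19.645078 − (+2.315e-04/-1.233e-01) = 19.646956
iter 3: u=0.563726  f(a)=+3.388e-08  f'(a)=-1.233e-01  a ← 19.646956 − (+3.388e-08/-1.233e-01) = 19.646956
iter 4: u=0.563726  f(a)=+0.000e+00  f'(a)=-1.233e-01  a ← 19.646956 − (+0.000e+00/-1.233e-01) = 19.646956
converged: |Δa| < 1e-12 after 4 iterations
sag = a·(cosh(S/(2a)) − 1) = 19.646956·(cosh(0.563726) − 1) = 3.205326
T_max/T_min = cosh(S/(2a)) = 1.163146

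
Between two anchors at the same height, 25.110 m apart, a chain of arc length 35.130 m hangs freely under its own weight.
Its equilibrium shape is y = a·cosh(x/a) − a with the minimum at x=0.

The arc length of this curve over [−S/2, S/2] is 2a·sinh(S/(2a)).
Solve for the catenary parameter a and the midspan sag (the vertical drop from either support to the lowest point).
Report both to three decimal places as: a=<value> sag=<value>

a=8.561 sag=10.979

seed: a₀ = √(S³/(24(L−S))) = √(25.110³/(24·10.020)) = 8.113917
iter 1: u=1.547341  f(a)=+1.270e+00  f'(a)=-3.114e+00  a ← 8.113917 − (+1.270e+00/-3.114e+00) = 8.521822
iter 2: u=1.473277  f(a)=+1.021e-01  f'(a)=-2.632e+00  a ← 8.521822 − (+1.021e-01/-2.632e+00) = 8.560603
iter 3: u=1.466602  f(a)=+7.863e-04  f'(a)=-2.592e+00  a ← 8.560603 − (+7.863e-04/-2.592e+00) = 8.560907
iter 4: u=1.466550  f(a)=+4.746e-08  f'(a)=-2.591e+00  a ← 8.560907 − (+4.746e-08/-2.591e+00) = 8.560907
iter 5: u=1.466550  f(a)=+1.421e-14  f'(a)=-2.591e+00  a ← 8.560907 − (+1.421e-14/-2.591e+00) = 8.560907
converged: |Δa| < 1e-12 after 5 iterations
sag = a·(cosh(S/(2a)) − 1) = 8.560907·(cosh(1.466550) − 1) = 10.979266
T_max/T_min = cosh(S/(2a)) = 2.282489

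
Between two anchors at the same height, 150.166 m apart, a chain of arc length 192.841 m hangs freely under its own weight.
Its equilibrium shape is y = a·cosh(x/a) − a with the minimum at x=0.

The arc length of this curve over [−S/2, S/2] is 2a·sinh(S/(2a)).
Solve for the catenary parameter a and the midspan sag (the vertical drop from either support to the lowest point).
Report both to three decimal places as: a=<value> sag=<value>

seed: a₀ = √(S³/(24(L−S))) = √(150.166³/(24·42.675)) = 57.499628
iter 1: u=1.305800  f(a)=+3.790e+00  f'(a)=-1.753e+00  a ← 57.499628 − (+3.790e+00/-1.753e+00) = 59.660924
iter 2: u=1.258495  f(a)=+2.241e-01  f'(a)=-1.552e+00  a ← 59.660924 − (+2.241e-01/-1.552e+00) = 59.805389
iter 3: u=1.255455  f(a)=+8.932e-04  f'(a)=-1.539e+00  a ← 59.805389 − (+8.932e-04/-1.539e+00) = 59.805969
iter 4: u=1.255443  f(a)=+1.431e-08  f'(a)=-1.539e+00  a ← 59.805969 − (+1.431e-08/-1.539e+00) = 59.805969
iter 5: u=1.255443  f(a)=-5.684e-14  f'(a)=-1.539e+00  a ← 59.805969 − (-5.684e-14/-1.539e+00) = 59.805969
converged: |Δa| < 1e-12 after 5 iterations
sag = a·(cosh(S/(2a)) − 1) = 59.805969·(cosh(1.255443) − 1) = 53.656213
T_max/T_min = cosh(S/(2a)) = 1.897172

a=59.806 sag=53.656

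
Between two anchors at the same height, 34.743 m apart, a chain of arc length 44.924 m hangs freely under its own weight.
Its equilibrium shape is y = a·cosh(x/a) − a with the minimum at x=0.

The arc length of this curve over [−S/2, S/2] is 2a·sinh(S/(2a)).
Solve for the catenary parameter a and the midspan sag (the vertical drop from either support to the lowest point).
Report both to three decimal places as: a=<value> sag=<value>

seed: a₀ = √(S³/(24(L−S))) = √(34.743³/(24·10.181)) = 13.100870
iter 1: u=1.325981  f(a)=+9.334e-01  f'(a)=-1.845e+00  a ← 13.100870 − (+9.334e-01/-1.845e+00) = 13.606721
iter 2: u=1.276685  f(a)=+5.679e-02  f'(a)=-1.627e+00  a ← 13.606721 − (+5.679e-02/-1.627e+00) = 13.641624
iter 3: u=1.273419  f(a)=+2.403e-04  f'(a)=-1.613e+00  a ← 13.641624 − (+2.403e-04/-1.613e+00) = 13.641773
iter 4: u=1.273405  f(a)=+4.342e-09  f'(a)=-1.613e+00  a ← 13.641773 − (+4.342e-09/-1.613e+00) = 13.641773
iter 5: u=1.273405  f(a)=-7.105e-15  f'(a)=-1.613e+00  a ← 13.641773 − (-7.105e-15/-1.613e+00) = 13.641773
converged: |Δa| < 1e-12 after 5 iterations
sag = a·(cosh(S/(2a)) − 1) = 13.641773·(cosh(1.273405) − 1) = 12.638246
T_max/T_min = cosh(S/(2a)) = 1.926437

a=13.642 sag=12.638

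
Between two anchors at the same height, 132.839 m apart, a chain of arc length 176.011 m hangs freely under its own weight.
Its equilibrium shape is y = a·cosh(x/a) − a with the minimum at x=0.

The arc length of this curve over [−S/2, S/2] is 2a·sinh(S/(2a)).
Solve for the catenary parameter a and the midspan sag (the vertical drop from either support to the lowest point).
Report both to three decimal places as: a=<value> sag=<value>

seed: a₀ = √(S³/(24(L−S))) = √(132.839³/(24·43.172)) = 47.564364
iter 1: u=1.396413  f(a)=+4.410e+00  f'(a)=-2.195e+00  a ← 47.564364 − (+4.410e+00/-2.195e+00) = 49.573620
iter 2: u=1.339815  f(a)=+2.948e-01  f'(a)=-1.910e+00  a ← 49.573620 − (+2.948e-01/-1.910e+00) = 49.727958
iter 3: u=1.335657  f(a)=+1.527e-03  f'(a)=-1.891e+00  a ← 49.727958 − (+1.527e-03/-1.891e+00) = 49.728765
iter 4: u=1.335635  f(a)=+4.140e-08  f'(a)=-1.890e+00  a ← 49.728765 − (+4.140e-08/-1.890e+00) = 49.728765
iter 5: u=1.335635  f(a)=-2.842e-14  f'(a)=-1.890e+00  a ← 49.728765 − (-2.842e-14/-1.890e+00) = 49.728765
converged: |Δa| < 1e-12 after 5 iterations
sag = a·(cosh(S/(2a)) − 1) = 49.728765·(cosh(1.335635) − 1) = 51.354953
T_max/T_min = cosh(S/(2a)) = 2.032701

a=49.729 sag=51.355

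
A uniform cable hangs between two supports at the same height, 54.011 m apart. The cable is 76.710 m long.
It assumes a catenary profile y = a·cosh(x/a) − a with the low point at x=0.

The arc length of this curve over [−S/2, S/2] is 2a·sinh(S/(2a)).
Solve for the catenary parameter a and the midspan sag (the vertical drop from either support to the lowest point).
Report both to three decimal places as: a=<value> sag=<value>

seed: a₀ = √(S³/(24(L−S))) = √(54.011³/(24·22.699)) = 17.006477
iter 1: u=1.587954  f(a)=+3.040e+00  f'(a)=-3.406e+00  a ← 17.006477 − (+3.040e+00/-3.406e+00) = 17.898950
iter 2: u=1.508776  f(a)=+2.557e-01  f'(a)=-2.855e+00  a ← 17.898950 − (+2.557e-01/-2.855e+00) = 17.988502
iter 3: u=1.501264  f(a)=+2.176e-03  f'(a)=-2.807e+00  a ← 17.988502 − (+2.176e-03/-2.807e+00) = 17.989278
iter 4: u=1.501200  f(a)=+1.606e-07  f'(a)=-2.806e+00  a ← 17.989278 − (+1.606e-07/-2.806e+00) = 17.989278
iter 5: u=1.501200  f(a)=-2.842e-14  f'(a)=-2.806e+00  a ← 17.989278 − (-2.842e-14/-2.806e+00) = 17.989278
converged: |Δa| < 1e-12 after 5 iterations
sag = a·(cosh(S/(2a)) − 1) = 17.989278·(cosh(1.501200) − 1) = 24.374860
T_max/T_min = cosh(S/(2a)) = 2.354966

a=17.989 sag=24.375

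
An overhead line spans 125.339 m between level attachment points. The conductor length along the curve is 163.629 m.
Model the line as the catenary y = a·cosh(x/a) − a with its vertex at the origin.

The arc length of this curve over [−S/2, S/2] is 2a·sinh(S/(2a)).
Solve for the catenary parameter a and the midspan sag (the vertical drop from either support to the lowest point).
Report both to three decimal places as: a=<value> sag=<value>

seed: a₀ = √(S³/(24(L−S))) = √(125.339³/(24·38.290)) = 46.289345
iter 1: u=1.353864  f(a)=+3.666e+00  f'(a)=-1.978e+00  a ← 46.289345 − (+3.666e+00/-1.978e+00) = 48.142735
iter 2: u=1.301744  f(a)=+2.317e-01  f'(a)=-1.735e+00  a ← 48.142735 − (+2.317e-01/-1.735e+00) = 48.276252
iter 3: u=1.298143  f(a)=+1.063e-03  f'(a)=-1.719e+00  a ← 48.276252 − (+1.063e-03/-1.719e+00) = 48.276870
iter 4: u=1.298127  f(a)=+2.263e-08  f'(a)=-1.719e+00  a ← 48.276870 − (+2.263e-08/-1.719e+00) = 48.276870
iter 5: u=1.298127  f(a)=+0.000e+00  f'(a)=-1.719e+00  a ← 48.276870 − (+0.000e+00/-1.719e+00) = 48.276870
converged: |Δa| < 1e-12 after 5 iterations
sag = a·(cosh(S/(2a)) − 1) = 48.276870·(cosh(1.298127) − 1) = 46.719280
T_max/T_min = cosh(S/(2a)) = 1.967736

a=48.277 sag=46.719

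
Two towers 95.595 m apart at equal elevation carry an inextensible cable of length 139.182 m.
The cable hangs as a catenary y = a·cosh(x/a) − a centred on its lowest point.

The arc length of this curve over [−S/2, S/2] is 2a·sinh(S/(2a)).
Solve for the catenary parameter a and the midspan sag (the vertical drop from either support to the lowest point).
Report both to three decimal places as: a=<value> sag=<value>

a=30.698 sag=45.363

seed: a₀ = √(S³/(24(L−S))) = √(95.595³/(24·43.587)) = 28.898058
iter 1: u=1.654004  f(a)=+6.366e+00  f'(a)=-3.927e+00  a ← 28.898058 − (+6.366e+00/-3.927e+00) = 30.519157
iter 2: u=1.566147  f(a)=+5.749e-01  f'(a)=-3.247e+00  a ← 30.519157 − (+5.749e-01/-3.247e+00) = 30.696232
iter 3: u=1.557113  f(a)=+5.718e-03  f'(a)=-3.182e+00  a ← 30.696232 − (+5.718e-03/-3.182e+00) = 30.698029
iter 4: u=1.557022  f(a)=+5.780e-07  f'(a)=-3.182e+00  a ← 30.698029 − (+5.780e-07/-3.182e+00) = 30.698029
iter 5: u=1.557022  f(a)=-2.842e-14  f'(a)=-3.182e+00  a ← 30.698029 − (-2.842e-14/-3.182e+00) = 30.698029
converged: |Δa| < 1e-12 after 5 iterations
sag = a·(cosh(S/(2a)) − 1) = 30.698029·(cosh(1.557022) − 1) = 45.362975
T_max/T_min = cosh(S/(2a)) = 2.477716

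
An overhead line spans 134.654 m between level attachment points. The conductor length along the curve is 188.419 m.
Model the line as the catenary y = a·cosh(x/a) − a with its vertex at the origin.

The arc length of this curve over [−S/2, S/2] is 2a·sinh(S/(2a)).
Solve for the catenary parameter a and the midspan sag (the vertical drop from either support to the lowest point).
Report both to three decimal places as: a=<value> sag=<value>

seed: a₀ = √(S³/(24(L−S))) = √(134.654³/(24·53.765)) = 43.498416
iter 1: u=1.547803  f(a)=+6.820e+00  f'(a)=-3.117e+00  a ← 43.498416 − (+6.820e+00/-3.117e+00) = 45.686264
iter 2: u=1.473681  f(a)=+5.483e-01  f'(a)=-2.634e+00  a ← 45.686264 − (+5.483e-01/-2.634e+00) = 45.894402
iter 3: u=1.466998  f(a)=+4.229e-03  f'(a)=-2.594e+00  a ← 45.894402 − (+4.229e-03/-2.594e+00) = 45.896032
iter 4: u=1.466946  f(a)=+2.559e-07  f'(a)=-2.594e+00  a ← 45.896032 − (+2.559e-07/-2.594e+00) = 45.896032
iter 5: u=1.466946  f(a)=+0.000e+00  f'(a)=-2.594e+00  a ← 45.896032 − (+0.000e+00/-2.594e+00) = 45.896032
converged: |Δa| < 1e-12 after 5 iterations
sag = a·(cosh(S/(2a)) − 1) = 45.896032·(cosh(1.466946) − 1) = 58.898412
T_max/T_min = cosh(S/(2a)) = 2.283301

a=45.896 sag=58.898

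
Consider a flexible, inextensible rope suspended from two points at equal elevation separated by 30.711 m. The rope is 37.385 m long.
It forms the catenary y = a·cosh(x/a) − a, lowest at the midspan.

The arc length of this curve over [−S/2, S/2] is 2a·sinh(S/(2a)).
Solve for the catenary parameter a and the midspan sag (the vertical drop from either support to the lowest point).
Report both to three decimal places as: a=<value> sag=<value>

a=13.866 sag=9.408

seed: a₀ = √(S³/(24(L−S))) = √(30.711³/(24·6.674)) = 13.447520
iter 1: u=1.141883  f(a)=+4.489e-01  f'(a)=-1.128e+00  a ← 13.447520 − (+4.489e-01/-1.128e+00) = 13.845381
iter 2: u=1.109070  f(a)=+2.069e-02  f'(a)=-1.026e+00  a ← 13.845381 − (+2.069e-02/-1.026e+00) = 13.865541
iter 3: u=1.107458  f(a)=+4.867e-05  f'(a)=-1.022e+00  a ← 13.865541 − (+4.867e-05/-1.022e+00) = 13.865589
iter 4: u=1.107454  f(a)=+2.707e-10  f'(a)=-1.022e+00  a ← 13.865589 − (+2.707e-10/-1.022e+00) = 13.865589
iter 5: u=1.107454  f(a)=+7.105e-15  f'(a)=-1.022e+00  a ← 13.865589 − (+7.105e-15/-1.022e+00) = 13.865589
converged: |Δa| < 1e-12 after 5 iterations
sag = a·(cosh(S/(2a)) − 1) = 13.865589·(cosh(1.107454) − 1) = 9.408090
T_max/T_min = cosh(S/(2a)) = 1.678521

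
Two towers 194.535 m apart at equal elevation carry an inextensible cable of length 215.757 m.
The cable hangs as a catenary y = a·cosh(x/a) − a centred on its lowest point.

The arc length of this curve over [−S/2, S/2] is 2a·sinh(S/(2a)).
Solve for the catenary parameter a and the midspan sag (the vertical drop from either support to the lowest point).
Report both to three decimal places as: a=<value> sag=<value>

seed: a₀ = √(S³/(24(L−S))) = √(194.535³/(24·21.222)) = 120.225848
iter 1: u=0.809040  f(a)=+7.055e-01  f'(a)=-3.767e-01  a ← 120.225848 − (+7.055e-01/-3.767e-01) = 122.098637
iter 2: u=0.796631  f(a)=+1.682e-02  f'(a)=-3.589e-01  a ← 122.098637 − (+1.682e-02/-3.589e-01) = 122.145505
iter 3: u=0.796325  f(a)=+1.008e-05  f'(a)=-3.585e-01  a ← 122.145505 − (+1.008e-05/-3.585e-01) = 122.145533
iter 4: u=0.796325  f(a)=+3.666e-12  f'(a)=-3.585e-01  a ← 122.145533 − (+3.666e-12/-3.585e-01) = 122.145533
converged: |Δa| < 1e-12 after 4 iterations
sag = a·(cosh(S/(2a)) − 1) = 122.145533·(cosh(0.796325) − 1) = 40.818580
T_max/T_min = cosh(S/(2a)) = 1.334180

a=122.146 sag=40.819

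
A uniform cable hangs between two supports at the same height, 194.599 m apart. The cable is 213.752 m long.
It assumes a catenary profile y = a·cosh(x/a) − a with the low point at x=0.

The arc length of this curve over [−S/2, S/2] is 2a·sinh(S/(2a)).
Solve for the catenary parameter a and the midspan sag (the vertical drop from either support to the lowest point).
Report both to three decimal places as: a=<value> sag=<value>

seed: a₀ = √(S³/(24(L−S))) = √(194.599³/(24·19.153)) = 126.615502
iter 1: u=0.768464  f(a)=+5.735e-01  f'(a)=-3.208e-01  a ← 126.615502 − (+5.735e-01/-3.208e-01) = 128.403445
iter 2: u=0.757764  f(a)=+1.237e-02  f'(a)=-3.071e-01  a ← 128.403445 − (+1.237e-02/-3.071e-01) = 128.443744
iter 3: u=0.757526  f(a)=+6.042e-06  f'(a)=-3.068e-01  a ← 128.443744 − (+6.042e-06/-3.068e-01) = 128.443764
iter 4: u=0.757526  f(a)=+1.450e-12  f'(a)=-3.068e-01  a ← 128.443764 − (+1.450e-12/-3.068e-01) = 128.443764
converged: |Δa| < 1e-12 after 4 iterations
sag = a·(cosh(S/(2a)) − 1) = 128.443764·(cosh(0.757526) − 1) = 38.649862
T_max/T_min = cosh(S/(2a)) = 1.300909

a=128.444 sag=38.650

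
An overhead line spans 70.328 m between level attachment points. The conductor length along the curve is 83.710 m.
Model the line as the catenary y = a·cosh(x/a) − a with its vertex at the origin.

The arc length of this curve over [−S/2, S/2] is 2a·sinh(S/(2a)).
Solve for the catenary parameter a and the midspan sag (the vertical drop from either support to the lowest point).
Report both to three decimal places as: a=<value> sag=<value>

seed: a₀ = √(S³/(24(L−S))) = √(70.328³/(24·13.382)) = 32.909878
iter 1: u=1.068494  f(a)=+7.850e-01  f'(a)=-9.100e-01  a ← 32.909878 − (+7.850e-01/-9.100e-01) = 33.772542
iter 2: u=1.041201  f(a)=+3.192e-02  f'(a)=-8.373e-01  a ← 33.772542 − (+3.192e-02/-8.373e-01) = 33.810670
iter 3: u=1.040027  f(a)=+5.776e-05  f'(a)=-8.343e-01  a ← 33.810670 − (+5.776e-05/-8.343e-01) = 33.810739
iter 4: u=1.040025  f(a)=+1.898e-10  f'(a)=-8.343e-01  a ← 33.810739 − (+1.898e-10/-8.343e-01) = 33.810739
iter 5: u=1.040025  f(a)=+0.000e+00  f'(a)=-8.343e-01  a ← 33.810739 − (+0.000e+00/-8.343e-01) = 33.810739
converged: |Δa| < 1e-12 after 5 iterations
sag = a·(cosh(S/(2a)) − 1) = 33.810739·(cosh(1.040025) − 1) = 19.994531
T_max/T_min = cosh(S/(2a)) = 1.591366

a=33.811 sag=19.995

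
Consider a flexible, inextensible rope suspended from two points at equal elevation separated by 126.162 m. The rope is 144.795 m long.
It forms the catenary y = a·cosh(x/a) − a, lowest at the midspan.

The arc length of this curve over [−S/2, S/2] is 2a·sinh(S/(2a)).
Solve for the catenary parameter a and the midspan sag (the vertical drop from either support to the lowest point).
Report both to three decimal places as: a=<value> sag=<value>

seed: a₀ = √(S³/(24(L−S))) = √(126.162³/(24·18.633)) = 67.010959
iter 1: u=0.941353  f(a)=+8.432e-01  f'(a)=-6.070e-01  a ← 67.010959 − (+8.432e-01/-6.070e-01) = 68.400145
iter 2: u=0.922235  f(a)=+2.693e-02  f'(a)=-5.688e-01  a ← 68.400145 − (+2.693e-02/-5.688e-01) = 68.447501
iter 3: u=0.921597  f(a)=+2.949e-05  f'(a)=-5.675e-01  a ← 68.447501 − (+2.949e-05/-5.675e-01) = 68.447553
iter 4: u=0.921596  f(a)=+3.544e-11  f'(a)=-5.675e-01  a ← 68.447553 − (+3.544e-11/-5.675e-01) = 68.447553
converged: |Δa| < 1e-12 after 4 iterations
sag = a·(cosh(S/(2a)) − 1) = 68.447553·(cosh(0.921596) − 1) = 31.184096
T_max/T_min = cosh(S/(2a)) = 1.455591

a=68.448 sag=31.184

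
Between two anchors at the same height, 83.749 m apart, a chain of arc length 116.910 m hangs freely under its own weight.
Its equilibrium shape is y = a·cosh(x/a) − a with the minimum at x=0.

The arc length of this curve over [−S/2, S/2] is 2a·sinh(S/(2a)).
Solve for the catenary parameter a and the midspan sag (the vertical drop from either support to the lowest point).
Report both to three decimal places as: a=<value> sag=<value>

a=28.653 sag=36.447

seed: a₀ = √(S³/(24(L−S))) = √(83.749³/(24·33.161)) = 27.167521
iter 1: u=1.541344  f(a)=+4.169e+00  f'(a)=-3.073e+00  a ← 27.167521 − (+4.169e+00/-3.073e+00) = 28.524479
iter 2: u=1.468020  f(a)=+3.327e-01  f'(a)=-2.600e+00  a ← 28.524479 − (+3.327e-01/-2.600e+00) = 28.652452
iter 3: u=1.461463  f(a)=+2.525e-03  f'(a)=-2.561e+00  a ← 28.652452 − (+2.525e-03/-2.561e+00) = 28.653439
iter 4: u=1.461413  f(a)=+1.479e-07  f'(a)=-2.560e+00  a ← 28.653439 − (+1.479e-07/-2.560e+00) = 28.653439
iter 5: u=1.461413  f(a)=-1.421e-14  f'(a)=-2.560e+00  a ← 28.653439 − (-1.421e-14/-2.560e+00) = 28.653439
converged: |Δa| < 1e-12 after 5 iterations
sag = a·(cosh(S/(2a)) − 1) = 28.653439·(cosh(1.461413) − 1) = 36.446535
T_max/T_min = cosh(S/(2a)) = 2.271978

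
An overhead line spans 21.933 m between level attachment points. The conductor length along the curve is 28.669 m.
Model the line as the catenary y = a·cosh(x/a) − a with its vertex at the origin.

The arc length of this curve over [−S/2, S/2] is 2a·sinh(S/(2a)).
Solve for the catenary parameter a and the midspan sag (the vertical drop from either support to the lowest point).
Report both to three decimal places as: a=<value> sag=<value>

a=8.427 sag=8.201

seed: a₀ = √(S³/(24(L−S))) = √(21.933³/(24·6.736)) = 8.078680
iter 1: u=1.357462  f(a)=+6.486e-01  f'(a)=-1.996e+00  a ← 8.078680 − (+6.486e-01/-1.996e+00) = 8.403640
iter 2: u=1.304970  f(a)=+4.119e-02  f'(a)=-1.750e+00  a ← 8.403640 − (+4.119e-02/-1.750e+00) = 8.427179
iter 3: u=1.301325  f(a)=+1.910e-04  f'(a)=-1.733e+00  a ← 8.427179 − (+1.910e-04/-1.733e+00) = 8.427289
iter 4: u=1.301308  f(a)=+4.149e-09  f'(a)=-1.733e+00  a ← 8.427289 − (+4.149e-09/-1.733e+00) = 8.427289
iter 5: u=1.301308  f(a)=+3.553e-15  f'(a)=-1.733e+00  a ← 8.427289 − (+3.553e-15/-1.733e+00) = 8.427289
converged: |Δa| < 1e-12 after 5 iterations
sag = a·(cosh(S/(2a)) − 1) = 8.427289·(cosh(1.301308) − 1) = 8.200913
T_max/T_min = cosh(S/(2a)) = 1.973138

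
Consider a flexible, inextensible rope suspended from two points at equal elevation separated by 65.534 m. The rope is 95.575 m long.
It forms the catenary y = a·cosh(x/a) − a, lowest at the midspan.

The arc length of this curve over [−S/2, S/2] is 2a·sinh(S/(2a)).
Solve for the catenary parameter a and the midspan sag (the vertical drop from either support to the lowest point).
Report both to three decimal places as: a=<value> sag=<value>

seed: a₀ = √(S³/(24(L−S))) = √(65.534³/(24·30.041)) = 19.757737
iter 1: u=1.658439  f(a)=+4.412e+00  f'(a)=-3.964e+00  a ← 19.757737 − (+4.412e+00/-3.964e+00) = 20.870914
iter 2: u=1.569984  f(a)=+4.004e-01  f'(a)=-3.274e+00  a ← 20.870914 − (+4.004e-01/-3.274e+00) = 20.993188
iter 3: u=1.560840  f(a)=+4.023e-03  f'(a)=-3.209e+00  a ← 20.993188 − (+4.023e-03/-3.209e+00) = 20.994442
iter 4: u=1.560746  f(a)=+4.151e-07  f'(a)=-3.208e+00  a ← 20.994442 − (+4.151e-07/-3.208e+00) = 20.994442
iter 5: u=1.560746  f(a)=+0.000e+00  f'(a)=-3.208e+00  a ← 20.994442 − (+0.000e+00/-3.208e+00) = 20.994442
converged: |Δa| < 1e-12 after 5 iterations
sag = a·(cosh(S/(2a)) − 1) = 20.994442·(cosh(1.560746) − 1) = 31.201456
T_max/T_min = cosh(S/(2a)) = 2.486177

a=20.994 sag=31.201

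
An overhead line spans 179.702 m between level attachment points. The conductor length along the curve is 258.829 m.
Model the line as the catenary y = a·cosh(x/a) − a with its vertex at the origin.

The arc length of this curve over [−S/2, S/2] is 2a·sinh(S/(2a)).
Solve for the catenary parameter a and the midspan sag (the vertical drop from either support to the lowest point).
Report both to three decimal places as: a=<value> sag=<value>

seed: a₀ = √(S³/(24(L−S))) = √(179.702³/(24·79.127)) = 55.279155
iter 1: u=1.625405  f(a)=+1.113e+01  f'(a)=-3.694e+00  a ← 55.279155 − (+1.113e+01/-3.694e+00) = 58.293313
iter 2: u=1.541360  f(a)=+9.756e-01  f'(a)=-3.073e+00  a ← 58.293313 − (+9.756e-01/-3.073e+00) = 58.610804
iter 3: u=1.533011  f(a)=+9.078e-03  f'(a)=-3.016e+00  a ← 58.610804 − (+9.078e-03/-3.016e+00) = 58.613814
iter 4: u=1.532932  f(a)=+8.021e-07  f'(a)=-3.015e+00  a ← 58.613814 − (+8.021e-07/-3.015e+00) = 58.613815
iter 5: u=1.532932  f(a)=+0.000e+00  f'(a)=-3.015e+00  a ← 58.613815 − (+0.000e+00/-3.015e+00) = 58.613815
converged: |Δa| < 1e-12 after 5 iterations
sag = a·(cosh(S/(2a)) − 1) = 58.613815·(cosh(1.532932) − 1) = 83.455507
T_max/T_min = cosh(S/(2a)) = 2.423820

a=58.614 sag=83.456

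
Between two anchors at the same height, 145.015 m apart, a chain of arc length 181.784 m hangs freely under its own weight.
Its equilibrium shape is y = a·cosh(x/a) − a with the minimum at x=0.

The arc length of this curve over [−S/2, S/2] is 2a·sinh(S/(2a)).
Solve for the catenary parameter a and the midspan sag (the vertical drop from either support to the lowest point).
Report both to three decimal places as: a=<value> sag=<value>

seed: a₀ = √(S³/(24(L−S))) = √(145.015³/(24·36.769)) = 58.785858
iter 1: u=1.233417  f(a)=+2.900e+00  f'(a)=-1.452e+00  a ← 58.785858 − (+2.900e+00/-1.452e+00) = 60.783489
iter 2: u=1.192881  f(a)=+1.544e-01  f'(a)=-1.301e+00  a ← 60.783489 − (+1.544e-01/-1.301e+00) = 60.902161
iter 3: u=1.190557  f(a)=+4.920e-04  f'(a)=-1.293e+00  a ← 60.902161 − (+4.920e-04/-1.293e+00) = 60.902541
iter 4: u=1.190550  f(a)=+5.031e-09  f'(a)=-1.293e+00  a ← 60.902541 − (+5.031e-09/-1.293e+00) = 60.902541
iter 5: u=1.190550  f(a)=+0.000e+00  f'(a)=-1.293e+00  a ← 60.902541 − (+0.000e+00/-1.293e+00) = 60.902541
converged: |Δa| < 1e-12 after 5 iterations
sag = a·(cosh(S/(2a)) − 1) = 60.902541·(cosh(1.190550) − 1) = 48.507125
T_max/T_min = cosh(S/(2a)) = 1.796471

a=60.903 sag=48.507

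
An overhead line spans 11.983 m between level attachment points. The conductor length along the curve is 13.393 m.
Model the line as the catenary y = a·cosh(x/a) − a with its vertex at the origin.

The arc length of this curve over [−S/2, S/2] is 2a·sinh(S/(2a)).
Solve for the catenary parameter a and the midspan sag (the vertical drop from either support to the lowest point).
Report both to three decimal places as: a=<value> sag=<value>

a=7.253 sag=2.619

seed: a₀ = √(S³/(24(L−S))) = √(11.983³/(24·1.410)) = 7.130716
iter 1: u=0.840238  f(a)=+5.062e-02  f'(a)=-4.241e-01  a ← 7.130716 − (+5.062e-02/-4.241e-01) = 7.250068
iter 2: u=0.826406  f(a)=+1.299e-03  f'(a)=-4.026e-01  a ← 7.250068 − (+1.299e-03/-4.026e-01) = 7.253295
iter 3: u=0.826038  f(a)=+9.051e-07  f'(a)=-4.020e-01  a ← 7.253295 − (+9.051e-07/-4.020e-01) = 7.253297
iter 4: u=0.826038  f(a)=+4.423e-13  f'(a)=-4.020e-01  a ← 7.253297 − (+4.423e-13/-4.020e-01) = 7.253297
converged: |Δa| < 1e-12 after 4 iterations
sag = a·(cosh(S/(2a)) − 1) = 7.253297·(cosh(0.826038) − 1) = 2.618553
T_max/T_min = cosh(S/(2a)) = 1.361016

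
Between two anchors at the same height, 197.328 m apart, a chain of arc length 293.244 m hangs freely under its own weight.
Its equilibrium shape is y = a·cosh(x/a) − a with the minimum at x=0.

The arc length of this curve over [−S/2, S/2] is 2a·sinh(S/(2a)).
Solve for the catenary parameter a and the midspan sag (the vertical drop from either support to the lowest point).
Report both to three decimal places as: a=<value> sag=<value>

seed: a₀ = √(S³/(24(L−S))) = √(197.328³/(24·95.916)) = 57.773931
iter 1: u=1.707760  f(a)=+1.500e+01  f'(a)=-4.395e+00  a ← 57.773931 − (+1.500e+01/-4.395e+00) = 61.186313
iter 2: u=1.612517  f(a)=+1.432e+00  f'(a)=-3.593e+00  a ← 61.186313 − (+1.432e+00/-3.593e+00) = 61.584741
iter 3: u=1.602085  f(a)=+1.608e-02  f'(a)=-3.513e+00  a ← 61.584741 − (+1.608e-02/-3.513e+00) = 61.589318
iter 4: u=1.601966  f(a)=+2.079e-06  f'(a)=-3.512e+00  a ← 61.589318 − (+2.079e-06/-3.512e+00) = 61.589319
iter 5: u=1.601966  f(a)=+0.000e+00  f'(a)=-3.512e+00  a ← 61.589319 − (+0.000e+00/-3.512e+00) = 61.589319
converged: |Δa| < 1e-12 after 5 iterations
sag = a·(cosh(S/(2a)) − 1) = 61.589319·(cosh(1.601966) − 1) = 97.442927
T_max/T_min = cosh(S/(2a)) = 2.582140

a=61.589 sag=97.443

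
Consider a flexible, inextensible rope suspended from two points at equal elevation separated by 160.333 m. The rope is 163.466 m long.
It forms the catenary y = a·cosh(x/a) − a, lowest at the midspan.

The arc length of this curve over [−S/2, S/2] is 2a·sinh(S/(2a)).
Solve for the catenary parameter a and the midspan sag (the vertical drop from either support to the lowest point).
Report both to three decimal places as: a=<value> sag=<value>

seed: a₀ = √(S³/(24(L−S))) = √(160.333³/(24·3.133)) = 234.125415
iter 1: u=0.342408  f(a)=+1.842e-02  f'(a)=-2.708e-02  a ← 234.125415 − (+1.842e-02/-2.708e-02) = 234.805568
iter 2: u=0.341417  f(a)=+8.057e-05  f'(a)=-2.684e-02  a ← 234.805568 − (+8.057e-05/-2.684e-02) = 234.808569
iter 3: u=0.341412  f(a)=+1.557e-09  f'(a)=-2.684e-02  a ← 234.808569 − (+1.557e-09/-2.684e-02) = 234.808569
iter 4: u=0.341412  f(a)=+2.842e-14  f'(a)=-2.684e-02  a ← 234.808569 − (+2.842e-14/-2.684e-02) = 234.808569
converged: |Δa| < 1e-12 after 4 iterations
sag = a·(cosh(S/(2a)) − 1) = 234.808569·(cosh(0.341412) − 1) = 13.818355
T_max/T_min = cosh(S/(2a)) = 1.058849

a=234.809 sag=13.818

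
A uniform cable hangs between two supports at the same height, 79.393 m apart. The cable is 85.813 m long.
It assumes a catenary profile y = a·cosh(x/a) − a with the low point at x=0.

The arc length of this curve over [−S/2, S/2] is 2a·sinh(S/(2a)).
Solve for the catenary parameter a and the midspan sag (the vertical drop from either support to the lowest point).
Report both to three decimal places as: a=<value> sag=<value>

a=57.669 sag=14.211

seed: a₀ = √(S³/(24(L−S))) = √(79.393³/(24·6.420)) = 56.990200
iter 1: u=0.696550  f(a)=+1.576e-01  f'(a)=-2.364e-01  a ← 56.990200 − (+1.576e-01/-2.364e-01) = 57.656606
iter 2: u=0.688499  f(a)=+2.806e-03  f'(a)=-2.281e-01  a ← 57.656606 − (+2.806e-03/-2.281e-01) = 57.668910
iter 3: u=0.688352  f(a)=+9.260e-07  f'(a)=-2.279e-01  a ← 57.668910 − (+9.260e-07/-2.279e-01) = 57.668914
iter 4: u=0.688352  f(a)=+1.137e-13  f'(a)=-2.279e-01  a ← 57.668914 − (+1.137e-13/-2.279e-01) = 57.668914
converged: |Δa| < 1e-12 after 4 iterations
sag = a·(cosh(S/(2a)) − 1) = 57.668914·(cosh(0.688352) − 1) = 14.210648
T_max/T_min = cosh(S/(2a)) = 1.246418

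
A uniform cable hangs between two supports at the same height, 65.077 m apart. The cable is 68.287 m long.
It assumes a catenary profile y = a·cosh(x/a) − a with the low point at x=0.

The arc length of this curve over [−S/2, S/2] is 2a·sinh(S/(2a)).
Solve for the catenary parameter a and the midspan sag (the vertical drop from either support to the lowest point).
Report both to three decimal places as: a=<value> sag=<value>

seed: a₀ = √(S³/(24(L−S))) = √(65.077³/(24·3.210)) = 59.811287
iter 1: u=0.544019  f(a)=+4.784e-02  f'(a)=-1.105e-01  a ← 59.811287 − (+4.784e-02/-1.105e-01) = 60.244015
iter 2: u=0.540112  f(a)=+5.241e-04  f'(a)=-1.081e-01  a ← 60.244015 − (+5.241e-04/-1.081e-01) = 60.248862
iter 3: u=0.540068  f(a)=+6.446e-08  f'(a)=-1.081e-01  a ← 60.248862 − (+6.446e-08/-1.081e-01) = 60.248862
iter 4: u=0.540068  f(a)=+0.000e+00  f'(a)=-1.081e-01  a ← 60.248862 − (+0.000e+00/-1.081e-01) = 60.248862
converged: |Δa| < 1e-12 after 4 iterations
sag = a·(cosh(S/(2a)) − 1) = 60.248862·(cosh(0.540068) − 1) = 9.002159
T_max/T_min = cosh(S/(2a)) = 1.149416

a=60.249 sag=9.002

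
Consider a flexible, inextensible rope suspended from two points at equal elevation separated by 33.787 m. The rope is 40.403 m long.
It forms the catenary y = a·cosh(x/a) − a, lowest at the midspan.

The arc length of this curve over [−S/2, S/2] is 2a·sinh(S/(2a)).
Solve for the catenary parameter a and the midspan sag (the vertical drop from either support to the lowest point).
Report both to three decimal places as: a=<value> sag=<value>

seed: a₀ = √(S³/(24(L−S))) = √(33.787³/(24·6.616)) = 15.585512
iter 1: u=1.083923  f(a)=+3.997e-01  f'(a)=-9.530e-01  a ← 15.585512 − (+3.997e-01/-9.530e-01) = 16.004921
iter 2: u=1.055519  f(a)=+1.670e-02  f'(a)=-8.749e-01  a ← 16.004921 − (+1.670e-02/-8.749e-01) = 16.024013
iter 3: u=1.054262  f(a)=+3.198e-05  f'(a)=-8.715e-01  a ← 16.024013 − (+3.198e-05/-8.715e-01) = 16.024049
iter 4: u=1.054259  f(a)=+1.178e-10  f'(a)=-8.715e-01  a ← 16.024049 − (+1.178e-10/-8.715e-01) = 16.024049
iter 5: u=1.054259  f(a)=-1.421e-14  f'(a)=-8.715e-01  a ← 16.024049 − (-1.421e-14/-8.715e-01) = 16.024049
converged: |Δa| < 1e-12 after 5 iterations
sag = a·(cosh(S/(2a)) − 1) = 16.024049·(cosh(1.054259) − 1) = 9.761039
T_max/T_min = cosh(S/(2a)) = 1.609149

a=16.024 sag=9.761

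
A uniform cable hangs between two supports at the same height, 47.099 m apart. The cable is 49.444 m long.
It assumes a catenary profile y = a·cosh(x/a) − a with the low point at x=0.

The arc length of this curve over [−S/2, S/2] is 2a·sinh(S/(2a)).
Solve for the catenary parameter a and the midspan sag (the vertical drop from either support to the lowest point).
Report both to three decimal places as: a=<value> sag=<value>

a=43.405 sag=6.547

seed: a₀ = √(S³/(24(L−S))) = √(47.099³/(24·2.345)) = 43.086427
iter 1: u=0.546564  f(a)=+3.528e-02  f'(a)=-1.121e-01  a ← 43.086427 − (+3.528e-02/-1.121e-01) = 43.401010
iter 2: u=0.542603  f(a)=+3.901e-04  f'(a)=-1.097e-01  a ← 43.401010 − (+3.901e-04/-1.097e-01) = 43.404567
iter 3: u=0.542558  f(a)=+4.888e-08  f'(a)=-1.096e-01  a ← 43.404567 − (+4.888e-08/-1.096e-01) = 43.404567
iter 4: u=0.542558  f(a)=-7.105e-15  f'(a)=-1.096e-01  a ← 43.404567 − (-7.105e-15/-1.096e-01) = 43.404567
converged: |Δa| < 1e-12 after 4 iterations
sag = a·(cosh(S/(2a)) − 1) = 43.404567·(cosh(0.542558) − 1) = 6.546746
T_max/T_min = cosh(S/(2a)) = 1.150831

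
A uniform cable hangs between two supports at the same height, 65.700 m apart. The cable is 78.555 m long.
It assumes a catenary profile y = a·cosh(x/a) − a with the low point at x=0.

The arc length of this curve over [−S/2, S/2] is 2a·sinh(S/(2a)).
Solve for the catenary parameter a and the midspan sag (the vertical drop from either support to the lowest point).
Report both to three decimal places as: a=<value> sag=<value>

seed: a₀ = √(S³/(24(L−S))) = √(65.700³/(24·12.855)) = 30.318408
iter 1: u=1.083500  f(a)=+7.760e-01  f'(a)=-9.518e-01  a ← 30.318408 − (+7.760e-01/-9.518e-01) = 31.133700
iter 2: u=1.055127  f(a)=+3.240e-02  f'(a)=-8.738e-01  a ← 31.133700 − (+3.240e-02/-8.738e-01) = 31.170782
iter 3: u=1.053872  f(a)=+6.195e-05  f'(a)=-8.705e-01  a ← 31.170782 − (+6.195e-05/-8.705e-01) = 31.170853
iter 4: u=1.053869  f(a)=+2.274e-10  f'(a)=-8.705e-01  a ← 31.170853 − (+2.274e-10/-8.705e-01) = 31.170853
iter 5: u=1.053869  f(a)=-1.421e-14  f'(a)=-8.705e-01  a ← 31.170853 − (-1.421e-14/-8.705e-01) = 31.170853
converged: |Δa| < 1e-12 after 5 iterations
sag = a·(cosh(S/(2a)) − 1) = 31.170853·(cosh(1.053869) − 1) = 18.972383
T_max/T_min = cosh(S/(2a)) = 1.608658

a=31.171 sag=18.972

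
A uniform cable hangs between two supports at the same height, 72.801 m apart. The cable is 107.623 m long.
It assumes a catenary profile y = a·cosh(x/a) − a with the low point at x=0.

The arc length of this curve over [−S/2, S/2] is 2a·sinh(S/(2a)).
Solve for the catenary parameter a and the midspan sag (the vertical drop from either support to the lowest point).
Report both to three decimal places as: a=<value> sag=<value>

seed: a₀ = √(S³/(24(L−S))) = √(72.801³/(24·34.822)) = 21.486889
iter 1: u=1.694080  f(a)=+5.352e+00  f'(a)=-4.272e+00  a ← 21.486889 − (+5.352e+00/-4.272e+00) = 22.739741
iter 2: u=1.600744  f(a)=+5.038e-01  f'(a)=-3.502e+00  a ← 22.739741 − (+5.038e-01/-3.502e+00) = 22.883591
iter 3: u=1.590681  f(a)=+5.489e-03  f'(a)=-3.426e+00  a ← 22.883591 − (+5.489e-03/-3.426e+00) = 22.885193
iter 4: u=1.590570  f(a)=+6.672e-07  f'(a)=-3.426e+00  a ← 22.885193 − (+6.672e-07/-3.426e+00) = 22.885193
iter 5: u=1.590570  f(a)=+0.000e+00  f'(a)=-3.426e+00  a ← 22.885193 − (+0.000e+00/-3.426e+00) = 22.885193
converged: |Δa| < 1e-12 after 5 iterations
sag = a·(cosh(S/(2a)) − 1) = 22.885193·(cosh(1.590570) − 1) = 35.590525
T_max/T_min = cosh(S/(2a)) = 2.555177

a=22.885 sag=35.591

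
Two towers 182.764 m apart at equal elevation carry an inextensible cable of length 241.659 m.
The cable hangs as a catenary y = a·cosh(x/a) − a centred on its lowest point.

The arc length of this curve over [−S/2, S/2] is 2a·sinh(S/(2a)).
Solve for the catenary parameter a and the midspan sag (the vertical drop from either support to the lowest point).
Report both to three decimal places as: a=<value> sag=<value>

a=68.686 sag=70.302

seed: a₀ = √(S³/(24(L−S))) = √(182.764³/(24·58.895)) = 65.719030
iter 1: u=1.390495  f(a)=+5.963e+00  f'(a)=-2.164e+00  a ← 65.719030 − (+5.963e+00/-2.164e+00) = 68.474933
iter 2: u=1.334532  f(a)=+3.956e-01  f'(a)=-1.885e+00  a ← 68.474933 − (+3.956e-01/-1.885e+00) = 68.684766
iter 3: u=1.330455  f(a)=+2.015e-03  f'(a)=-1.866e+00  a ← 68.684766 − (+2.015e-03/-1.866e+00) = 68.685845
iter 4: u=1.330434  f(a)=+5.285e-08  f'(a)=-1.866e+00  a ← 68.685845 − (+5.285e-08/-1.866e+00) = 68.685846
iter 5: u=1.330434  f(a)=+5.684e-14  f'(a)=-1.866e+00  a ← 68.685846 − (+5.684e-14/-1.866e+00) = 68.685846
converged: |Δa| < 1e-12 after 5 iterations
sag = a·(cosh(S/(2a)) − 1) = 68.685846·(cosh(1.330434) − 1) = 70.301612
T_max/T_min = cosh(S/(2a)) = 2.023524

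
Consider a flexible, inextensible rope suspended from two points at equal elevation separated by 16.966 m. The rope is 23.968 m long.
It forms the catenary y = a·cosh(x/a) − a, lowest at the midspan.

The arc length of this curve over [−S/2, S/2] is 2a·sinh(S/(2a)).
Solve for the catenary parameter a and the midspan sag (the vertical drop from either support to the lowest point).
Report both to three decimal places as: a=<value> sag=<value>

a=5.697 sag=7.572

seed: a₀ = √(S³/(24(L−S))) = √(16.966³/(24·7.002)) = 5.390791
iter 1: u=1.573609  f(a)=+9.198e-01  f'(a)=-3.301e+00  a ← 5.390791 − (+9.198e-01/-3.301e+00) = 5.669481
iter 2: u=1.496257  f(a)=+7.614e-02  f'(a)=-2.775e+00  a ← 5.669481 − (+7.614e-02/-2.775e+00) = 5.696922
iter 3: u=1.489050  f(a)=+6.258e-04  f'(a)=-2.729e+00  a ← 5.696922 − (+6.258e-04/-2.729e+00) = 5.697151
iter 4: u=1.488990  f(a)=+4.304e-08  f'(a)=-2.729e+00  a ← 5.697151 − (+4.304e-08/-2.729e+00) = 5.697151
iter 5: u=1.488990  f(a)=+0.000e+00  f'(a)=-2.729e+00  a ← 5.697151 − (+0.000e+00/-2.729e+00) = 5.697151
converged: |Δa| < 1e-12 after 5 iterations
sag = a·(cosh(S/(2a)) − 1) = 5.697151·(cosh(1.488990) − 1) = 7.572129
T_max/T_min = cosh(S/(2a)) = 2.329108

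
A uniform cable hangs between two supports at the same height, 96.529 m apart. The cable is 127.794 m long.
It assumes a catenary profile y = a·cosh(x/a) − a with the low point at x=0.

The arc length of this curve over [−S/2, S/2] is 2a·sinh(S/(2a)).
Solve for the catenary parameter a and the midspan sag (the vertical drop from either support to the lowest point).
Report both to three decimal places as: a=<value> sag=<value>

seed: a₀ = √(S³/(24(L−S))) = √(96.529³/(24·31.265)) = 34.621978
iter 1: u=1.394042  f(a)=+3.182e+00  f'(a)=-2.182e+00  a ← 34.621978 − (+3.182e+00/-2.182e+00) = 36.080232
iter 2: u=1.337699  f(a)=+2.121e-01  f'(a)=-1.900e+00  a ← 36.080232 − (+2.121e-01/-1.900e+00) = 36.191851
iter 3: u=1.333574  f(a)=+1.091e-03  f'(a)=-1.881e+00  a ← 36.191851 − (+1.091e-03/-1.881e+00) = 36.192431
iter 4: u=1.333552  f(a)=+2.919e-08  f'(a)=-1.881e+00  a ← 36.192431 − (+2.919e-08/-1.881e+00) = 36.192431
iter 5: u=1.333552  f(a)=+1.421e-14  f'(a)=-1.881e+00  a ← 36.192431 − (+1.421e-14/-1.881e+00) = 36.192431
converged: |Δa| < 1e-12 after 5 iterations
sag = a·(cosh(S/(2a)) − 1) = 36.192431·(cosh(1.333552) − 1) = 37.242701
T_max/T_min = cosh(S/(2a)) = 2.029019

a=36.192 sag=37.243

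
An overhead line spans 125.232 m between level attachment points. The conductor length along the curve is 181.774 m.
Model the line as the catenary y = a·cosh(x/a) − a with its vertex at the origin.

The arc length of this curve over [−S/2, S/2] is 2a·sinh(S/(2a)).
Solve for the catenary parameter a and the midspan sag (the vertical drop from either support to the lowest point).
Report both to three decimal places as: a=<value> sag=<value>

seed: a₀ = √(S³/(24(L−S))) = √(125.232³/(24·56.542)) = 38.043614
iter 1: u=1.645900  f(a)=+8.172e+00  f'(a)=-3.860e+00  a ← 38.043614 − (+8.172e+00/-3.860e+00) = 40.160796
iter 2: u=1.559132  f(a)=+7.318e-01  f'(a)=-3.197e+00  a ← 40.160796 − (+7.318e-01/-3.197e+00) = 40.389704
iter 3: u=1.550296  f(a)=+7.143e-03  f'(a)=-3.135e+00  a ← 40.389704 − (+7.143e-03/-3.135e+00) = 40.391983
iter 4: u=1.550209  f(a)=+6.952e-07  f'(a)=-3.134e+00  a ← 40.391983 − (+6.952e-07/-3.134e+00) = 40.391983
iter 5: u=1.550209  f(a)=+0.000e+00  f'(a)=-3.134e+00  a ← 40.391983 − (+0.000e+00/-3.134e+00) = 40.391983
converged: |Δa| < 1e-12 after 5 iterations
sag = a·(cosh(S/(2a)) − 1) = 40.391983·(cosh(1.550209) − 1) = 59.066345
T_max/T_min = cosh(S/(2a)) = 2.462328

a=40.392 sag=59.066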